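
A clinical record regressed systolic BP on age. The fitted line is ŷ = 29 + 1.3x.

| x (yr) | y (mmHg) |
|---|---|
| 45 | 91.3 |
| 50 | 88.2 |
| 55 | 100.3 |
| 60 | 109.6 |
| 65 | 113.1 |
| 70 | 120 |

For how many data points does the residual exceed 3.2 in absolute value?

x=45: ŷ = 29 + 1.3·45 = 87.5; r = 91.3 − 87.5 = 3.8
x=50: ŷ = 29 + 1.3·50 = 94; r = 88.2 − 94 = -5.8
x=55: ŷ = 29 + 1.3·55 = 100.5; r = 100.3 − 100.5 = -0.2
x=60: ŷ = 29 + 1.3·60 = 107; r = 109.6 − 107 = 2.6
x=65: ŷ = 29 + 1.3·65 = 113.5; r = 113.1 − 113.5 = -0.4
x=70: ŷ = 29 + 1.3·70 = 120; r = 120 − 120 = 0
|r| > 3.2: x=45 (|r|=3.8), x=50 (|r|=5.8) → 2

2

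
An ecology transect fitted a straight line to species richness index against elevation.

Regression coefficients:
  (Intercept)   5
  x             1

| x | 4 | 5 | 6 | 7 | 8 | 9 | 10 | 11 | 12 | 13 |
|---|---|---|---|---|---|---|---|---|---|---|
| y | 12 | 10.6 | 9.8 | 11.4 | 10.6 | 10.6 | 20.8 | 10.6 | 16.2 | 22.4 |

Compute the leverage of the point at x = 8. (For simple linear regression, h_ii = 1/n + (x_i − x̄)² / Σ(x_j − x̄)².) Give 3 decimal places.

x̄ = (4 + 5 + 6 + 7 + 8 + 9 + 10 + 11 + 12 + 13)/10 = 8.5
Σ(x − x̄)² = 20.25 + 12.25 + 6.25 + 2.25 + 0.25 + 0.25 + 2.25 + 6.25 + 12.25 + 20.25 = 82.5
h = 1/10 + (-0.5)²/82.5 = 0.1 + 0.0030303 = 0.103

h = 0.103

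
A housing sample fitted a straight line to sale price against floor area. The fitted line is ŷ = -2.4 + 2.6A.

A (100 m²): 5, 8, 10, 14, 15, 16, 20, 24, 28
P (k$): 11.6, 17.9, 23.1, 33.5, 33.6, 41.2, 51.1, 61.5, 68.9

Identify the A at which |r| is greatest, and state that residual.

A = 15, r = -3

A=5: ŷ = -2.4 + 2.6·5 = 10.6; r = 11.6 − 10.6 = 1
A=8: ŷ = -2.4 + 2.6·8 = 18.4; r = 17.9 − 18.4 = -0.5
A=10: ŷ = -2.4 + 2.6·10 = 23.6; r = 23.1 − 23.6 = -0.5
A=14: ŷ = -2.4 + 2.6·14 = 34; r = 33.5 − 34 = -0.5
A=15: ŷ = -2.4 + 2.6·15 = 36.6; r = 33.6 − 36.6 = -3
A=16: ŷ = -2.4 + 2.6·16 = 39.2; r = 41.2 − 39.2 = 2
A=20: ŷ = -2.4 + 2.6·20 = 49.6; r = 51.1 − 49.6 = 1.5
A=24: ŷ = -2.4 + 2.6·24 = 60; r = 61.5 − 60 = 1.5
A=28: ŷ = -2.4 + 2.6·28 = 70.4; r = 68.9 − 70.4 = -1.5
Largest |r| is 3 at A = 15, residual -3.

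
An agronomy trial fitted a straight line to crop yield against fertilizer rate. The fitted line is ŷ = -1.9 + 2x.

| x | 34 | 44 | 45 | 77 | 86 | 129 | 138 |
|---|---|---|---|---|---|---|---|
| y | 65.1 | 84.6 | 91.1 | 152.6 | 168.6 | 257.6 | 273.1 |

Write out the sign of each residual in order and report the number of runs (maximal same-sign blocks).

5 runs

x=34: ŷ = -1.9 + 2·34 = 66.1; r = 65.1 − 66.1 = -1
x=44: ŷ = -1.9 + 2·44 = 86.1; r = 84.6 − 86.1 = -1.5
x=45: ŷ = -1.9 + 2·45 = 88.1; r = 91.1 − 88.1 = 3
x=77: ŷ = -1.9 + 2·77 = 152.1; r = 152.6 − 152.1 = 0.5
x=86: ŷ = -1.9 + 2·86 = 170.1; r = 168.6 − 170.1 = -1.5
x=129: ŷ = -1.9 + 2·129 = 256.1; r = 257.6 − 256.1 = 1.5
x=138: ŷ = -1.9 + 2·138 = 274.1; r = 273.1 − 274.1 = -1
Signs: − − + + − + −
Runs: −×2, +×2, −×1, +×1, −×1 → 5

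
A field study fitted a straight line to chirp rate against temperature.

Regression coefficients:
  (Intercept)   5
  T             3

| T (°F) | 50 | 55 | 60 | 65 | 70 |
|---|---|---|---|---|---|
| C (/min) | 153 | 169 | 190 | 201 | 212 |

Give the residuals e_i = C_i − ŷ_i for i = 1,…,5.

T=50: ŷ = 5 + 3·50 = 155; e = 153 − 155 = -2
T=55: ŷ = 5 + 3·55 = 170; e = 169 − 170 = -1
T=60: ŷ = 5 + 3·60 = 185; e = 190 − 185 = 5
T=65: ŷ = 5 + 3·65 = 200; e = 201 − 200 = 1
T=70: ŷ = 5 + 3·70 = 215; e = 212 − 215 = -3

-2, -1, 5, 1, -3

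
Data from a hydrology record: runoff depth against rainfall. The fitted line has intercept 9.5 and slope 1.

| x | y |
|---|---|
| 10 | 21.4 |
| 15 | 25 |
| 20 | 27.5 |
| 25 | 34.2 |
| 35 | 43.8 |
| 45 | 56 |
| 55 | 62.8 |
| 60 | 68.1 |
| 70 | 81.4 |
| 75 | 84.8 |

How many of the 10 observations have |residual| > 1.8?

3

x=10: ŷ = 9.5 + 10 = 19.5; r = 21.4 − 19.5 = 1.9
x=15: ŷ = 9.5 + 15 = 24.5; r = 25 − 24.5 = 0.5
x=20: ŷ = 9.5 + 20 = 29.5; r = 27.5 − 29.5 = -2
x=25: ŷ = 9.5 + 25 = 34.5; r = 34.2 − 34.5 = -0.3
x=35: ŷ = 9.5 + 35 = 44.5; r = 43.8 − 44.5 = -0.7
x=45: ŷ = 9.5 + 45 = 54.5; r = 56 − 54.5 = 1.5
x=55: ŷ = 9.5 + 55 = 64.5; r = 62.8 − 64.5 = -1.7
x=60: ŷ = 9.5 + 60 = 69.5; r = 68.1 − 69.5 = -1.4
x=70: ŷ = 9.5 + 70 = 79.5; r = 81.4 − 79.5 = 1.9
x=75: ŷ = 9.5 + 75 = 84.5; r = 84.8 − 84.5 = 0.3
|r| > 1.8: x=10 (|r|=1.9), x=20 (|r|=2), x=70 (|r|=1.9) → 3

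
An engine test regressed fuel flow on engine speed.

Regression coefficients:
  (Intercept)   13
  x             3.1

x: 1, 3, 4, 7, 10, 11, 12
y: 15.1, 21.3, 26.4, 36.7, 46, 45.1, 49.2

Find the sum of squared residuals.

SSE = 16

x=1: ŷ = 13 + 3.1·1 = 16.1; r = 15.1 − 16.1 = -1
x=3: ŷ = 13 + 3.1·3 = 22.3; r = 21.3 − 22.3 = -1
x=4: ŷ = 13 + 3.1·4 = 25.4; r = 26.4 − 25.4 = 1
x=7: ŷ = 13 + 3.1·7 = 34.7; r = 36.7 − 34.7 = 2
x=10: ŷ = 13 + 3.1·10 = 44; r = 46 − 44 = 2
x=11: ŷ = 13 + 3.1·11 = 47.1; r = 45.1 − 47.1 = -2
x=12: ŷ = 13 + 3.1·12 = 50.2; r = 49.2 − 50.2 = -1
SSE = 1 + 1 + 1 + 4 + 4 + 4 + 1 = 16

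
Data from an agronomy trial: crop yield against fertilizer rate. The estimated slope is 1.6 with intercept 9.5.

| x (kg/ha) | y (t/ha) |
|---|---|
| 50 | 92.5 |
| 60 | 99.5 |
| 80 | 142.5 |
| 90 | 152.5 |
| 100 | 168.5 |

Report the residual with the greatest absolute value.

r = -6

x=50: ŷ = 9.5 + 1.6·50 = 89.5; r = 92.5 − 89.5 = 3
x=60: ŷ = 9.5 + 1.6·60 = 105.5; r = 99.5 − 105.5 = -6
x=80: ŷ = 9.5 + 1.6·80 = 137.5; r = 142.5 − 137.5 = 5
x=90: ŷ = 9.5 + 1.6·90 = 153.5; r = 152.5 − 153.5 = -1
x=100: ŷ = 9.5 + 1.6·100 = 169.5; r = 168.5 − 169.5 = -1
Largest |r| is 6 at x = 60, residual -6.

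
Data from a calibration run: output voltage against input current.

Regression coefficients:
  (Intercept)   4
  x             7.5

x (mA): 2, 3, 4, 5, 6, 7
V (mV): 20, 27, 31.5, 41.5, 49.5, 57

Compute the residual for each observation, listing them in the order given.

1, 0.5, -2.5, 0, 0.5, 0.5

x=2: ŷ = 4 + 7.5·2 = 19; e = 20 − 19 = 1
x=3: ŷ = 4 + 7.5·3 = 26.5; e = 27 − 26.5 = 0.5
x=4: ŷ = 4 + 7.5·4 = 34; e = 31.5 − 34 = -2.5
x=5: ŷ = 4 + 7.5·5 = 41.5; e = 41.5 − 41.5 = 0
x=6: ŷ = 4 + 7.5·6 = 49; e = 49.5 − 49 = 0.5
x=7: ŷ = 4 + 7.5·7 = 56.5; e = 57 − 56.5 = 0.5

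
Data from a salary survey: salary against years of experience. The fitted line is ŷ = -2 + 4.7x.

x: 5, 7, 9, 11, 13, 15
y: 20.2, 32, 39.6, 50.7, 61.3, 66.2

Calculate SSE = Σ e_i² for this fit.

SSE = 14.52

x=5: ŷ = -2 + 4.7·5 = 21.5; e = 20.2 − 21.5 = -1.3
x=7: ŷ = -2 + 4.7·7 = 30.9; e = 32 − 30.9 = 1.1
x=9: ŷ = -2 + 4.7·9 = 40.3; e = 39.6 − 40.3 = -0.7
x=11: ŷ = -2 + 4.7·11 = 49.7; e = 50.7 − 49.7 = 1
x=13: ŷ = -2 + 4.7·13 = 59.1; e = 61.3 − 59.1 = 2.2
x=15: ŷ = -2 + 4.7·15 = 68.5; e = 66.2 − 68.5 = -2.3
SSE = 1.69 + 1.21 + 0.49 + 1 + 4.84 + 5.29 = 14.52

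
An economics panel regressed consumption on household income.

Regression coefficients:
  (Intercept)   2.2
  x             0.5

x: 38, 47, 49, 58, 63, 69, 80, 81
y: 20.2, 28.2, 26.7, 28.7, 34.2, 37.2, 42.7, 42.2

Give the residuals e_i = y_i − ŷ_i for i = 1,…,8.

x=38: ŷ = 2.2 + 0.5·38 = 21.2; e = 20.2 − 21.2 = -1
x=47: ŷ = 2.2 + 0.5·47 = 25.7; e = 28.2 − 25.7 = 2.5
x=49: ŷ = 2.2 + 0.5·49 = 26.7; e = 26.7 − 26.7 = 0
x=58: ŷ = 2.2 + 0.5·58 = 31.2; e = 28.7 − 31.2 = -2.5
x=63: ŷ = 2.2 + 0.5·63 = 33.7; e = 34.2 − 33.7 = 0.5
x=69: ŷ = 2.2 + 0.5·69 = 36.7; e = 37.2 − 36.7 = 0.5
x=80: ŷ = 2.2 + 0.5·80 = 42.2; e = 42.7 − 42.2 = 0.5
x=81: ŷ = 2.2 + 0.5·81 = 42.7; e = 42.2 − 42.7 = -0.5

-1, 2.5, 0, -2.5, 0.5, 0.5, 0.5, -0.5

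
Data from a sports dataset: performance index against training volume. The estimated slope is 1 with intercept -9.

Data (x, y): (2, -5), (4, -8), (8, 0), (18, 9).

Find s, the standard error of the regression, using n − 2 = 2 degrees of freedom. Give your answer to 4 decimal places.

s = 2.6458

x=2: ŷ = -9 + 2 = -7; e = -5 − (-7) = 2
x=4: ŷ = -9 + 4 = -5; e = -8 − (-5) = -3
x=8: ŷ = -9 + 8 = -1; e = 0 − (-1) = 1
x=18: ŷ = -9 + 18 = 9; e = 9 − 9 = 0
SSE = 4 + 9 + 1 + 0 = 14
s = √(14/2) = √7 ≈ 2.6458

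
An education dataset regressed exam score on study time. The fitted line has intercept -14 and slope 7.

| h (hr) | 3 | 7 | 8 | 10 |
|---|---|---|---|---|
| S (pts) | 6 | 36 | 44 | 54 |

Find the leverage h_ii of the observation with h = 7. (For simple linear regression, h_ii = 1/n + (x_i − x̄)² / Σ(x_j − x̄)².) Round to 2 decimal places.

h = 0.25

h̄ = (3 + 7 + 8 + 10)/4 = 7
Σ(h − h̄)² = 16 + 0 + 1 + 9 = 26
h = 1/4 + (0)²/26 = 0.25 + 0 = 0.25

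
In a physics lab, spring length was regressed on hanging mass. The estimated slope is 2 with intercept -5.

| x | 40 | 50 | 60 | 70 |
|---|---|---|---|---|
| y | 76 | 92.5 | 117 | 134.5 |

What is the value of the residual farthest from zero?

e = -2.5

x=40: ŷ = -5 + 2·40 = 75; e = 76 − 75 = 1
x=50: ŷ = -5 + 2·50 = 95; e = 92.5 − 95 = -2.5
x=60: ŷ = -5 + 2·60 = 115; e = 117 − 115 = 2
x=70: ŷ = -5 + 2·70 = 135; e = 134.5 − 135 = -0.5
Largest |e| is 2.5 at x = 50, residual -2.5.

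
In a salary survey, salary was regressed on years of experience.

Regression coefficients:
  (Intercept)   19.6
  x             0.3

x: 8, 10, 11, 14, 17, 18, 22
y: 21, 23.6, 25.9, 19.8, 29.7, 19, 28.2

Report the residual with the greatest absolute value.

e = -6

x=8: ŷ = 19.6 + 0.3·8 = 22; e = 21 − 22 = -1
x=10: ŷ = 19.6 + 0.3·10 = 22.6; e = 23.6 − 22.6 = 1
x=11: ŷ = 19.6 + 0.3·11 = 22.9; e = 25.9 − 22.9 = 3
x=14: ŷ = 19.6 + 0.3·14 = 23.8; e = 19.8 − 23.8 = -4
x=17: ŷ = 19.6 + 0.3·17 = 24.7; e = 29.7 − 24.7 = 5
x=18: ŷ = 19.6 + 0.3·18 = 25; e = 19 − 25 = -6
x=22: ŷ = 19.6 + 0.3·22 = 26.2; e = 28.2 − 26.2 = 2
Largest |e| is 6 at x = 18, residual -6.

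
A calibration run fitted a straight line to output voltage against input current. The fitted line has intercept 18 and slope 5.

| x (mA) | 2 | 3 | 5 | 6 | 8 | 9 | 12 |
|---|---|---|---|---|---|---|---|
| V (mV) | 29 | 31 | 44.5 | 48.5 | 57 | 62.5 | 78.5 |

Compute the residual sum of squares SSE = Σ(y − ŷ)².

SSE = 9

x=2: V̂ = 18 + 5·2 = 28; r = 29 − 28 = 1
x=3: V̂ = 18 + 5·3 = 33; r = 31 − 33 = -2
x=5: V̂ = 18 + 5·5 = 43; r = 44.5 − 43 = 1.5
x=6: V̂ = 18 + 5·6 = 48; r = 48.5 − 48 = 0.5
x=8: V̂ = 18 + 5·8 = 58; r = 57 − 58 = -1
x=9: V̂ = 18 + 5·9 = 63; r = 62.5 − 63 = -0.5
x=12: V̂ = 18 + 5·12 = 78; r = 78.5 − 78 = 0.5
SSE = 1 + 4 + 2.25 + 0.25 + 1 + 0.25 + 0.25 = 9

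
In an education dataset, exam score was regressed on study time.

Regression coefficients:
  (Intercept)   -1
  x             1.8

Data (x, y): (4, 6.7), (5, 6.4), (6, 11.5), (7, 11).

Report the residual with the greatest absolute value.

r = 1.7

x=4: ŷ = -1 + 1.8·4 = 6.2; r = 6.7 − 6.2 = 0.5
x=5: ŷ = -1 + 1.8·5 = 8; r = 6.4 − 8 = -1.6
x=6: ŷ = -1 + 1.8·6 = 9.8; r = 11.5 − 9.8 = 1.7
x=7: ŷ = -1 + 1.8·7 = 11.6; r = 11 − 11.6 = -0.6
Largest |r| is 1.7 at x = 6, residual 1.7.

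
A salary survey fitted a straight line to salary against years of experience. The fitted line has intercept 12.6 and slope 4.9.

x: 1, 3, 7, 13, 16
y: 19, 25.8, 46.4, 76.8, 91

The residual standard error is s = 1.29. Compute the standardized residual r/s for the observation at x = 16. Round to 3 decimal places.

0.000

ŷ = 12.6 + 4.9·16 = 91
r = 91 − 91 = 0
r/s = 0 / 1.29 = 0.000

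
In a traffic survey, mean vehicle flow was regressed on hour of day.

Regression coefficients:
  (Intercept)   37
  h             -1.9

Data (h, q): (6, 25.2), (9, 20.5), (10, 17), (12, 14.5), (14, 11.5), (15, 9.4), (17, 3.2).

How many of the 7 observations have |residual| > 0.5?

5

h=6: q̂ = 37 − 1.9·6 = 25.6; e = 25.2 − 25.6 = -0.4
h=9: q̂ = 37 − 1.9·9 = 19.9; e = 20.5 − 19.9 = 0.6
h=10: q̂ = 37 − 1.9·10 = 18; e = 17 − 18 = -1
h=12: q̂ = 37 − 1.9·12 = 14.2; e = 14.5 − 14.2 = 0.3
h=14: q̂ = 37 − 1.9·14 = 10.4; e = 11.5 − 10.4 = 1.1
h=15: q̂ = 37 − 1.9·15 = 8.5; e = 9.4 − 8.5 = 0.9
h=17: q̂ = 37 − 1.9·17 = 4.7; e = 3.2 − 4.7 = -1.5
|e| > 0.5: h=9 (|e|=0.6), h=10 (|e|=1), h=14 (|e|=1.1), h=15 (|e|=0.9), h=17 (|e|=1.5) → 5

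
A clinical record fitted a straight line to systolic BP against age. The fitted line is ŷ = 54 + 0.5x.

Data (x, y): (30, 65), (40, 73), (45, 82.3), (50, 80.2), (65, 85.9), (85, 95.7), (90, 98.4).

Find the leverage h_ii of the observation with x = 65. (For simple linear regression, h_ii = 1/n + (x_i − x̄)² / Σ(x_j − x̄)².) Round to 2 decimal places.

h = 0.16

x̄ = (30 + 40 + 45 + 50 + 65 + 85 + 90)/7 = 57.8571
Σ(x − x̄)² = 776.02 + 318.878 + 165.306 + 61.7347 + 51.0204 + 736.735 + 1033.16 = 3142.86
h = 1/7 + (7.14286)²/3142.86 = 0.142857 + 0.0162338 = 0.16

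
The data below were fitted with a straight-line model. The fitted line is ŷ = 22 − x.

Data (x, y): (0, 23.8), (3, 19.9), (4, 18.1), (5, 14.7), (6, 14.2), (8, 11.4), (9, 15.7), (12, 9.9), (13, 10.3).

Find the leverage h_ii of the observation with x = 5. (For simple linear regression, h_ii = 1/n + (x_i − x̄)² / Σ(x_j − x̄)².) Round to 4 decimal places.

x̄ = (0 + 3 + 4 + 5 + 6 + 8 + 9 + 12 + 13)/9 = 6.66667
Σ(x − x̄)² = 44.4444 + 13.4444 + 7.11111 + 2.77778 + 0.444444 + 1.77778 + 5.44444 + 28.4444 + 40.1111 = 144
h = 1/9 + (-1.66667)²/144 = 0.111111 + 0.0192901 = 0.1304

h = 0.1304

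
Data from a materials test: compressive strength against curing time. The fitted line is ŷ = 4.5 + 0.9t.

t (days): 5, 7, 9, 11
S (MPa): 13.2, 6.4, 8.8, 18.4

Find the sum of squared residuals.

t=5: ŷ = 4.5 + 0.9·5 = 9; r = 13.2 − 9 = 4.2
t=7: ŷ = 4.5 + 0.9·7 = 10.8; r = 6.4 − 10.8 = -4.4
t=9: ŷ = 4.5 + 0.9·9 = 12.6; r = 8.8 − 12.6 = -3.8
t=11: ŷ = 4.5 + 0.9·11 = 14.4; r = 18.4 − 14.4 = 4
SSE = 17.64 + 19.36 + 14.44 + 16 = 67.44

SSE = 67.44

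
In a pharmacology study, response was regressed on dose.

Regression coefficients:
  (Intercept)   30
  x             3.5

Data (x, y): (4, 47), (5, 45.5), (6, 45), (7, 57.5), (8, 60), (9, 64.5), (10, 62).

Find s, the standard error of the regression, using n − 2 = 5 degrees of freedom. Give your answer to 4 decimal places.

s = 4.0000

x=4: ŷ = 30 + 3.5·4 = 44; r = 47 − 44 = 3
x=5: ŷ = 30 + 3.5·5 = 47.5; r = 45.5 − 47.5 = -2
x=6: ŷ = 30 + 3.5·6 = 51; r = 45 − 51 = -6
x=7: ŷ = 30 + 3.5·7 = 54.5; r = 57.5 − 54.5 = 3
x=8: ŷ = 30 + 3.5·8 = 58; r = 60 − 58 = 2
x=9: ŷ = 30 + 3.5·9 = 61.5; r = 64.5 − 61.5 = 3
x=10: ŷ = 30 + 3.5·10 = 65; r = 62 − 65 = -3
SSE = 9 + 4 + 36 + 9 + 4 + 9 + 9 = 80
s = √(80/5) = √16 ≈ 4.0000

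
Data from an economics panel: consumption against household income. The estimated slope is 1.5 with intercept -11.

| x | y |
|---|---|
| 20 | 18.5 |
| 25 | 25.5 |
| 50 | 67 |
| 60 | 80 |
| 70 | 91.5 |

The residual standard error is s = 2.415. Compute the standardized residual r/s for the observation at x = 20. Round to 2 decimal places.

-0.21

ŷ = -11 + 1.5·20 = 19
r = 18.5 − 19 = -0.5
r/s = -0.5 / 2.415 = -0.21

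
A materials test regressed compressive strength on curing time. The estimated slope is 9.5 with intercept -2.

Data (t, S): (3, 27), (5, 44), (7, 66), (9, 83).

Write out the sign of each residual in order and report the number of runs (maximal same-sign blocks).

4 runs

t=3: ŷ = -2 + 9.5·3 = 26.5; r = 27 − 26.5 = 0.5
t=5: ŷ = -2 + 9.5·5 = 45.5; r = 44 − 45.5 = -1.5
t=7: ŷ = -2 + 9.5·7 = 64.5; r = 66 − 64.5 = 1.5
t=9: ŷ = -2 + 9.5·9 = 83.5; r = 83 − 83.5 = -0.5
Signs: + − + −
Runs: +×1, −×1, +×1, −×1 → 4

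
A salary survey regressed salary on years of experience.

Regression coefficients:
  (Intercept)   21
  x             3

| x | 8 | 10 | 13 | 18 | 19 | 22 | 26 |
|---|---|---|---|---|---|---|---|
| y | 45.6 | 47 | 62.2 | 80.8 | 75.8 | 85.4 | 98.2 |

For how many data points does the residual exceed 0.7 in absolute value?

x=8: ŷ = 21 + 3·8 = 45; e = 45.6 − 45 = 0.6
x=10: ŷ = 21 + 3·10 = 51; e = 47 − 51 = -4
x=13: ŷ = 21 + 3·13 = 60; e = 62.2 − 60 = 2.2
x=18: ŷ = 21 + 3·18 = 75; e = 80.8 − 75 = 5.8
x=19: ŷ = 21 + 3·19 = 78; e = 75.8 − 78 = -2.2
x=22: ŷ = 21 + 3·22 = 87; e = 85.4 − 87 = -1.6
x=26: ŷ = 21 + 3·26 = 99; e = 98.2 − 99 = -0.8
|e| > 0.7: x=10 (|e|=4), x=13 (|e|=2.2), x=18 (|e|=5.8), x=19 (|e|=2.2), x=22 (|e|=1.6), x=26 (|e|=0.8) → 6

6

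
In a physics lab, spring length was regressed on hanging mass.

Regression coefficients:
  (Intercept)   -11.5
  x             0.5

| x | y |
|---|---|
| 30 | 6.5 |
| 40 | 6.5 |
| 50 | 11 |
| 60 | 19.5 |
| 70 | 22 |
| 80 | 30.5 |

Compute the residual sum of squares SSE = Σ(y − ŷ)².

SSE = 26.5

x=30: ŷ = -11.5 + 0.5·30 = 3.5; r = 6.5 − 3.5 = 3
x=40: ŷ = -11.5 + 0.5·40 = 8.5; r = 6.5 − 8.5 = -2
x=50: ŷ = -11.5 + 0.5·50 = 13.5; r = 11 − 13.5 = -2.5
x=60: ŷ = -11.5 + 0.5·60 = 18.5; r = 19.5 − 18.5 = 1
x=70: ŷ = -11.5 + 0.5·70 = 23.5; r = 22 − 23.5 = -1.5
x=80: ŷ = -11.5 + 0.5·80 = 28.5; r = 30.5 − 28.5 = 2
SSE = 9 + 4 + 6.25 + 1 + 2.25 + 4 = 26.5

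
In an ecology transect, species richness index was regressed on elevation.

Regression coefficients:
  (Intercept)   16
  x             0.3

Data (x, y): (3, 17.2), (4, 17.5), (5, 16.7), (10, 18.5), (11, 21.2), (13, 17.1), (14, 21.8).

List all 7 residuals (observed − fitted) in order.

0.3, 0.3, -0.8, -0.5, 1.9, -2.8, 1.6

x=3: ŷ = 16 + 0.3·3 = 16.9; r = 17.2 − 16.9 = 0.3
x=4: ŷ = 16 + 0.3·4 = 17.2; r = 17.5 − 17.2 = 0.3
x=5: ŷ = 16 + 0.3·5 = 17.5; r = 16.7 − 17.5 = -0.8
x=10: ŷ = 16 + 0.3·10 = 19; r = 18.5 − 19 = -0.5
x=11: ŷ = 16 + 0.3·11 = 19.3; r = 21.2 − 19.3 = 1.9
x=13: ŷ = 16 + 0.3·13 = 19.9; r = 17.1 − 19.9 = -2.8
x=14: ŷ = 16 + 0.3·14 = 20.2; r = 21.8 − 20.2 = 1.6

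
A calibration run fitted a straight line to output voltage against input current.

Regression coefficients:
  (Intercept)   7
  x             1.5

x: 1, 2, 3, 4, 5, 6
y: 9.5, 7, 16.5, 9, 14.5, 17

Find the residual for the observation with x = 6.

r = 1

ŷ = 7 + 1.5·6 = 16
r = 17 − 16 = 1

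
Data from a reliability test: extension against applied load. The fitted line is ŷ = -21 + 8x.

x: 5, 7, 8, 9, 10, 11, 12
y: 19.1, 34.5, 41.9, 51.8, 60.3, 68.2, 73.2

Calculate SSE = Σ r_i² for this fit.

x=5: ŷ = -21 + 8·5 = 19; r = 19.1 − 19 = 0.1
x=7: ŷ = -21 + 8·7 = 35; r = 34.5 − 35 = -0.5
x=8: ŷ = -21 + 8·8 = 43; r = 41.9 − 43 = -1.1
x=9: ŷ = -21 + 8·9 = 51; r = 51.8 − 51 = 0.8
x=10: ŷ = -21 + 8·10 = 59; r = 60.3 − 59 = 1.3
x=11: ŷ = -21 + 8·11 = 67; r = 68.2 − 67 = 1.2
x=12: ŷ = -21 + 8·12 = 75; r = 73.2 − 75 = -1.8
SSE = 0.01 + 0.25 + 1.21 + 0.64 + 1.69 + 1.44 + 3.24 = 8.48

SSE = 8.48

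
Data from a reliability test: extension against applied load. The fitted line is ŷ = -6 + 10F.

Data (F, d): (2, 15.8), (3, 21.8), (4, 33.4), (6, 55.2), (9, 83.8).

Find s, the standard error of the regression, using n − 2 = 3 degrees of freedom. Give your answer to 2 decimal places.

F=2: ŷ = -6 + 10·2 = 14; r = 15.8 − 14 = 1.8
F=3: ŷ = -6 + 10·3 = 24; r = 21.8 − 24 = -2.2
F=4: ŷ = -6 + 10·4 = 34; r = 33.4 − 34 = -0.6
F=6: ŷ = -6 + 10·6 = 54; r = 55.2 − 54 = 1.2
F=9: ŷ = -6 + 10·9 = 84; r = 83.8 − 84 = -0.2
SSE = 3.24 + 4.84 + 0.36 + 1.44 + 0.04 = 9.92
s = √(9.92/3) = √3.30667 ≈ 1.82

s = 1.82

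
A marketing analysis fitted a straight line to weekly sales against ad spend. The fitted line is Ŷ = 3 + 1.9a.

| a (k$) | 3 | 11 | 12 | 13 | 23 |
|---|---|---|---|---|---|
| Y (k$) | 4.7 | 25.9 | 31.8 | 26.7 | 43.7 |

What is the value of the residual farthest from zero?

e = 6

a=3: Ŷ = 3 + 1.9·3 = 8.7; e = 4.7 − 8.7 = -4
a=11: Ŷ = 3 + 1.9·11 = 23.9; e = 25.9 − 23.9 = 2
a=12: Ŷ = 3 + 1.9·12 = 25.8; e = 31.8 − 25.8 = 6
a=13: Ŷ = 3 + 1.9·13 = 27.7; e = 26.7 − 27.7 = -1
a=23: Ŷ = 3 + 1.9·23 = 46.7; e = 43.7 − 46.7 = -3
Largest |e| is 6 at a = 12, residual 6.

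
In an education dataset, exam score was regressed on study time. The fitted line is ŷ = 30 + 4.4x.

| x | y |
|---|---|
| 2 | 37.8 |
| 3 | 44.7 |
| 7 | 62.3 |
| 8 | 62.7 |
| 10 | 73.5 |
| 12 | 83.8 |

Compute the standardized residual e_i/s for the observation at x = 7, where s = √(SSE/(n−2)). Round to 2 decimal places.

0.83

x=2: ŷ = 30 + 4.4·2 = 38.8; e = 37.8 − 38.8 = -1
x=3: ŷ = 30 + 4.4·3 = 43.2; e = 44.7 − 43.2 = 1.5
x=7: ŷ = 30 + 4.4·7 = 60.8; e = 62.3 − 60.8 = 1.5
x=8: ŷ = 30 + 4.4·8 = 65.2; e = 62.7 − 65.2 = -2.5
x=10: ŷ = 30 + 4.4·10 = 74; e = 73.5 − 74 = -0.5
x=12: ŷ = 30 + 4.4·12 = 82.8; e = 83.8 − 82.8 = 1
SSE = 1 + 2.25 + 2.25 + 6.25 + 0.25 + 1 = 13
s = √(13/4) = 1.80278
e/s = 1.5 / 1.80278 = 0.83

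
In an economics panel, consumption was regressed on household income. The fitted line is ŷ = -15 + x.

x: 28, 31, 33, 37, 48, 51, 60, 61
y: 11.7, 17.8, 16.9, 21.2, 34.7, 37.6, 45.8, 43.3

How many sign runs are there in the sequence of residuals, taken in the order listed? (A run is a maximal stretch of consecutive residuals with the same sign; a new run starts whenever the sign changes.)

5 runs

x=28: ŷ = -15 + 28 = 13; e = 11.7 − 13 = -1.3
x=31: ŷ = -15 + 31 = 16; e = 17.8 − 16 = 1.8
x=33: ŷ = -15 + 33 = 18; e = 16.9 − 18 = -1.1
x=37: ŷ = -15 + 37 = 22; e = 21.2 − 22 = -0.8
x=48: ŷ = -15 + 48 = 33; e = 34.7 − 33 = 1.7
x=51: ŷ = -15 + 51 = 36; e = 37.6 − 36 = 1.6
x=60: ŷ = -15 + 60 = 45; e = 45.8 − 45 = 0.8
x=61: ŷ = -15 + 61 = 46; e = 43.3 − 46 = -2.7
Signs: − + − − + + + −
Runs: −×1, +×1, −×2, +×3, −×1 → 5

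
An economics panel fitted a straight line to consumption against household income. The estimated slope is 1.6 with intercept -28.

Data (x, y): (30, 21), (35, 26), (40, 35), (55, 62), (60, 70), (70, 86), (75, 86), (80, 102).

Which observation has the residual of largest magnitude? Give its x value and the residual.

x=30: ŷ = -28 + 1.6·30 = 20; e = 21 − 20 = 1
x=35: ŷ = -28 + 1.6·35 = 28; e = 26 − 28 = -2
x=40: ŷ = -28 + 1.6·40 = 36; e = 35 − 36 = -1
x=55: ŷ = -28 + 1.6·55 = 60; e = 62 − 60 = 2
x=60: ŷ = -28 + 1.6·60 = 68; e = 70 − 68 = 2
x=70: ŷ = -28 + 1.6·70 = 84; e = 86 − 84 = 2
x=75: ŷ = -28 + 1.6·75 = 92; e = 86 − 92 = -6
x=80: ŷ = -28 + 1.6·80 = 100; e = 102 − 100 = 2
Largest |e| is 6 at x = 75, residual -6.

x = 75, e = -6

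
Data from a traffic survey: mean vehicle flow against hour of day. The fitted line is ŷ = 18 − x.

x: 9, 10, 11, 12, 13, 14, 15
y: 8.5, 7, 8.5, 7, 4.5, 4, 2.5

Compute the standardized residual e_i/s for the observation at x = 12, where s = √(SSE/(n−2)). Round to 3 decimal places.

1.000

x=9: ŷ = 18 − 9 = 9; e = 8.5 − 9 = -0.5
x=10: ŷ = 18 − 10 = 8; e = 7 − 8 = -1
x=11: ŷ = 18 − 11 = 7; e = 8.5 − 7 = 1.5
x=12: ŷ = 18 − 12 = 6; e = 7 − 6 = 1
x=13: ŷ = 18 − 13 = 5; e = 4.5 − 5 = -0.5
x=14: ŷ = 18 − 14 = 4; e = 4 − 4 = 0
x=15: ŷ = 18 − 15 = 3; e = 2.5 − 3 = -0.5
SSE = 0.25 + 1 + 2.25 + 1 + 0.25 + 0 + 0.25 = 5
s = √(5/5) = 1
e/s = 1 / 1 = 1.000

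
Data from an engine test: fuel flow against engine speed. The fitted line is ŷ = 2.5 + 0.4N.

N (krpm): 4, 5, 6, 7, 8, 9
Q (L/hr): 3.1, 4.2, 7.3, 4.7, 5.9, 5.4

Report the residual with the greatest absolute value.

e = 2.4

N=4: ŷ = 2.5 + 0.4·4 = 4.1; e = 3.1 − 4.1 = -1
N=5: ŷ = 2.5 + 0.4·5 = 4.5; e = 4.2 − 4.5 = -0.3
N=6: ŷ = 2.5 + 0.4·6 = 4.9; e = 7.3 − 4.9 = 2.4
N=7: ŷ = 2.5 + 0.4·7 = 5.3; e = 4.7 − 5.3 = -0.6
N=8: ŷ = 2.5 + 0.4·8 = 5.7; e = 5.9 − 5.7 = 0.2
N=9: ŷ = 2.5 + 0.4·9 = 6.1; e = 5.4 − 6.1 = -0.7
Largest |e| is 2.4 at N = 6, residual 2.4.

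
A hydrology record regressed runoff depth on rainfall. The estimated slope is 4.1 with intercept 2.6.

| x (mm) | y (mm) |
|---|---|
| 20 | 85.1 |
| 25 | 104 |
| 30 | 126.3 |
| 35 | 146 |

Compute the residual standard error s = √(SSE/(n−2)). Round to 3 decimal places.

s = 0.990

x=20: ŷ = 2.6 + 4.1·20 = 84.6; e = 85.1 − 84.6 = 0.5
x=25: ŷ = 2.6 + 4.1·25 = 105.1; e = 104 − 105.1 = -1.1
x=30: ŷ = 2.6 + 4.1·30 = 125.6; e = 126.3 − 125.6 = 0.7
x=35: ŷ = 2.6 + 4.1·35 = 146.1; e = 146 − 146.1 = -0.1
SSE = 0.25 + 1.21 + 0.49 + 0.01 = 1.96
s = √(1.96/2) = √0.98 ≈ 0.990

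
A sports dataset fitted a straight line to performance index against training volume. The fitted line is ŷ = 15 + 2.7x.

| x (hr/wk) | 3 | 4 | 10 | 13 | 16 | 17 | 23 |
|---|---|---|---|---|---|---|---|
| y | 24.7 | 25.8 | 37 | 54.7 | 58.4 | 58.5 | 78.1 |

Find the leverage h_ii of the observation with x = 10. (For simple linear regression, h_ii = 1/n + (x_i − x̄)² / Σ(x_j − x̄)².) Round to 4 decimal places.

x̄ = (3 + 4 + 10 + 13 + 16 + 17 + 23)/7 = 12.2857
Σ(x − x̄)² = 86.2245 + 68.6531 + 5.22449 + 0.510204 + 13.7959 + 22.2245 + 114.796 = 311.429
h = 1/7 + (-2.28571)²/311.429 = 0.142857 + 0.0167759 = 0.1596

h = 0.1596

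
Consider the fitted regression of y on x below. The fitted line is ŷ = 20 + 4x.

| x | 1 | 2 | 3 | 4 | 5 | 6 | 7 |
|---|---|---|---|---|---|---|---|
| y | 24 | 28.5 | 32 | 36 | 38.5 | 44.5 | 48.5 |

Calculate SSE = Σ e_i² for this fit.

x=1: ŷ = 20 + 4·1 = 24; e = 24 − 24 = 0
x=2: ŷ = 20 + 4·2 = 28; e = 28.5 − 28 = 0.5
x=3: ŷ = 20 + 4·3 = 32; e = 32 − 32 = 0
x=4: ŷ = 20 + 4·4 = 36; e = 36 − 36 = 0
x=5: ŷ = 20 + 4·5 = 40; e = 38.5 − 40 = -1.5
x=6: ŷ = 20 + 4·6 = 44; e = 44.5 − 44 = 0.5
x=7: ŷ = 20 + 4·7 = 48; e = 48.5 − 48 = 0.5
SSE = 0 + 0.25 + 0 + 0 + 2.25 + 0.25 + 0.25 = 3

SSE = 3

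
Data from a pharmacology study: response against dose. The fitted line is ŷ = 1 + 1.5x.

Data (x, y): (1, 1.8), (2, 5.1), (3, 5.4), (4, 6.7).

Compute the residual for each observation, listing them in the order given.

-0.7, 1.1, -0.1, -0.3

x=1: ŷ = 1 + 1.5·1 = 2.5; r = 1.8 − 2.5 = -0.7
x=2: ŷ = 1 + 1.5·2 = 4; r = 5.1 − 4 = 1.1
x=3: ŷ = 1 + 1.5·3 = 5.5; r = 5.4 − 5.5 = -0.1
x=4: ŷ = 1 + 1.5·4 = 7; r = 6.7 − 7 = -0.3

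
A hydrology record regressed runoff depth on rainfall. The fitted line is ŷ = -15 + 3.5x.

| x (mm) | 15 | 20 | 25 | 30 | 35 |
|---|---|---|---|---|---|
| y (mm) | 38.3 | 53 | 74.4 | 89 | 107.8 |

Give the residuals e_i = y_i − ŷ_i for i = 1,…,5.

0.8, -2, 1.9, -1, 0.3

x=15: ŷ = -15 + 3.5·15 = 37.5; e = 38.3 − 37.5 = 0.8
x=20: ŷ = -15 + 3.5·20 = 55; e = 53 − 55 = -2
x=25: ŷ = -15 + 3.5·25 = 72.5; e = 74.4 − 72.5 = 1.9
x=30: ŷ = -15 + 3.5·30 = 90; e = 89 − 90 = -1
x=35: ŷ = -15 + 3.5·35 = 107.5; e = 107.8 − 107.5 = 0.3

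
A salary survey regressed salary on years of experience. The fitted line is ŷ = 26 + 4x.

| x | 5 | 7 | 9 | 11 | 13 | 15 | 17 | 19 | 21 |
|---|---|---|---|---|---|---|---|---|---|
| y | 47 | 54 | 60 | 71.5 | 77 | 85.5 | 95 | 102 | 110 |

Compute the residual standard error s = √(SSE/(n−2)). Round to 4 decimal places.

s = 1.1650

x=5: ŷ = 26 + 4·5 = 46; r = 47 − 46 = 1
x=7: ŷ = 26 + 4·7 = 54; r = 54 − 54 = 0
x=9: ŷ = 26 + 4·9 = 62; r = 60 − 62 = -2
x=11: ŷ = 26 + 4·11 = 70; r = 71.5 − 70 = 1.5
x=13: ŷ = 26 + 4·13 = 78; r = 77 − 78 = -1
x=15: ŷ = 26 + 4·15 = 86; r = 85.5 − 86 = -0.5
x=17: ŷ = 26 + 4·17 = 94; r = 95 − 94 = 1
x=19: ŷ = 26 + 4·19 = 102; r = 102 − 102 = 0
x=21: ŷ = 26 + 4·21 = 110; r = 110 − 110 = 0
SSE = 1 + 0 + 4 + 2.25 + 1 + 0.25 + 1 + 0 + 0 = 9.5
s = √(9.5/7) = √1.35714 ≈ 1.1650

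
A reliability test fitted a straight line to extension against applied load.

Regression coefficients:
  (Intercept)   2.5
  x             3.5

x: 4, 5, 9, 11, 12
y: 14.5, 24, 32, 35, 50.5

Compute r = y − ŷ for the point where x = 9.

r = -2

ŷ = 2.5 + 3.5·9 = 34
r = 32 − 34 = -2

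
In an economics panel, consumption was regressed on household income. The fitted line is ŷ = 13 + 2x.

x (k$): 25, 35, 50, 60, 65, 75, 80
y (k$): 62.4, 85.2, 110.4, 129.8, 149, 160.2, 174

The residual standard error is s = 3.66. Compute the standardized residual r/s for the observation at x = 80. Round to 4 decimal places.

ŷ = 13 + 2·80 = 173
r = 174 − 173 = 1
r/s = 1 / 3.66 = 0.2732

0.2732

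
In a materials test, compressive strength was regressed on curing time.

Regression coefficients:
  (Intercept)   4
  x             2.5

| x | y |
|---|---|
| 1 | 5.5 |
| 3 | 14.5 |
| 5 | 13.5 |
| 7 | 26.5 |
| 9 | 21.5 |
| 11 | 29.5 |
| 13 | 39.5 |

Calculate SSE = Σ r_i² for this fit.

SSE = 82

x=1: ŷ = 4 + 2.5·1 = 6.5; r = 5.5 − 6.5 = -1
x=3: ŷ = 4 + 2.5·3 = 11.5; r = 14.5 − 11.5 = 3
x=5: ŷ = 4 + 2.5·5 = 16.5; r = 13.5 − 16.5 = -3
x=7: ŷ = 4 + 2.5·7 = 21.5; r = 26.5 − 21.5 = 5
x=9: ŷ = 4 + 2.5·9 = 26.5; r = 21.5 − 26.5 = -5
x=11: ŷ = 4 + 2.5·11 = 31.5; r = 29.5 − 31.5 = -2
x=13: ŷ = 4 + 2.5·13 = 36.5; r = 39.5 − 36.5 = 3
SSE = 1 + 9 + 9 + 25 + 25 + 4 + 9 = 82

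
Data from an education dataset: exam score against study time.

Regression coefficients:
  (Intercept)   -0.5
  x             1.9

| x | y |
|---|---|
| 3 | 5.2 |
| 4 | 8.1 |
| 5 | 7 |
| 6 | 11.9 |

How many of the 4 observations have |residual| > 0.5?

x=3: ŷ = -0.5 + 1.9·3 = 5.2; r = 5.2 − 5.2 = 0
x=4: ŷ = -0.5 + 1.9·4 = 7.1; r = 8.1 − 7.1 = 1
x=5: ŷ = -0.5 + 1.9·5 = 9; r = 7 − 9 = -2
x=6: ŷ = -0.5 + 1.9·6 = 10.9; r = 11.9 − 10.9 = 1
|r| > 0.5: x=4 (|r|=1), x=5 (|r|=2), x=6 (|r|=1) → 3

3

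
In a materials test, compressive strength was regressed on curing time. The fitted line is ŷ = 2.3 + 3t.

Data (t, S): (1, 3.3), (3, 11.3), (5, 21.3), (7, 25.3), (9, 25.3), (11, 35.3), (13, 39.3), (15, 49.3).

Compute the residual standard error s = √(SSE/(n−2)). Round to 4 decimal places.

t=1: ŷ = 2.3 + 3·1 = 5.3; r = 3.3 − 5.3 = -2
t=3: ŷ = 2.3 + 3·3 = 11.3; r = 11.3 − 11.3 = 0
t=5: ŷ = 2.3 + 3·5 = 17.3; r = 21.3 − 17.3 = 4
t=7: ŷ = 2.3 + 3·7 = 23.3; r = 25.3 − 23.3 = 2
t=9: ŷ = 2.3 + 3·9 = 29.3; r = 25.3 − 29.3 = -4
t=11: ŷ = 2.3 + 3·11 = 35.3; r = 35.3 − 35.3 = 0
t=13: ŷ = 2.3 + 3·13 = 41.3; r = 39.3 − 41.3 = -2
t=15: ŷ = 2.3 + 3·15 = 47.3; r = 49.3 − 47.3 = 2
SSE = 4 + 0 + 16 + 4 + 16 + 0 + 4 + 4 = 48
s = √(48/6) = √8 ≈ 2.8284

s = 2.8284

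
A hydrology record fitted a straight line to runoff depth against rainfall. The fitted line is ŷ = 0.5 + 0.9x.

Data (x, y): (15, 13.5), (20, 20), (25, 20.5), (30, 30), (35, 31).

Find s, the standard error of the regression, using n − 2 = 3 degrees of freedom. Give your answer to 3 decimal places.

s = 2.309

x=15: ŷ = 0.5 + 0.9·15 = 14; r = 13.5 − 14 = -0.5
x=20: ŷ = 0.5 + 0.9·20 = 18.5; r = 20 − 18.5 = 1.5
x=25: ŷ = 0.5 + 0.9·25 = 23; r = 20.5 − 23 = -2.5
x=30: ŷ = 0.5 + 0.9·30 = 27.5; r = 30 − 27.5 = 2.5
x=35: ŷ = 0.5 + 0.9·35 = 32; r = 31 − 32 = -1
SSE = 0.25 + 2.25 + 6.25 + 6.25 + 1 = 16
s = √(16/3) = √5.33333 ≈ 2.309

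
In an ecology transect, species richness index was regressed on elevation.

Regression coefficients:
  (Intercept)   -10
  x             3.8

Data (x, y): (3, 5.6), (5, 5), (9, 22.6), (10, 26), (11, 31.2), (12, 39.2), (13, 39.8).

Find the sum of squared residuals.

SSE = 53.68

x=3: ŷ = -10 + 3.8·3 = 1.4; r = 5.6 − 1.4 = 4.2
x=5: ŷ = -10 + 3.8·5 = 9; r = 5 − 9 = -4
x=9: ŷ = -10 + 3.8·9 = 24.2; r = 22.6 − 24.2 = -1.6
x=10: ŷ = -10 + 3.8·10 = 28; r = 26 − 28 = -2
x=11: ŷ = -10 + 3.8·11 = 31.8; r = 31.2 − 31.8 = -0.6
x=12: ŷ = -10 + 3.8·12 = 35.6; r = 39.2 − 35.6 = 3.6
x=13: ŷ = -10 + 3.8·13 = 39.4; r = 39.8 − 39.4 = 0.4
SSE = 17.64 + 16 + 2.56 + 4 + 0.36 + 12.96 + 0.16 = 53.68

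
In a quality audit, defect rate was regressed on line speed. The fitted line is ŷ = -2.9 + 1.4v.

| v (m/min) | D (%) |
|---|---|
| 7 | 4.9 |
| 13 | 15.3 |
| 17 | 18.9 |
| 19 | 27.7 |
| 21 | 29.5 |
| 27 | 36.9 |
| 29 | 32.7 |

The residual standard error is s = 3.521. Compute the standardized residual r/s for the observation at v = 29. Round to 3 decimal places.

-1.420

ŷ = -2.9 + 1.4·29 = 37.7
r = 32.7 − 37.7 = -5
r/s = -5 / 3.521 = -1.420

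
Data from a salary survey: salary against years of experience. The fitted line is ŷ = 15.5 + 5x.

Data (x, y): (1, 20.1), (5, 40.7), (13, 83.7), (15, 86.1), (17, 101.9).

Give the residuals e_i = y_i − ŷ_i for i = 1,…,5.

x=1: ŷ = 15.5 + 5·1 = 20.5; e = 20.1 − 20.5 = -0.4
x=5: ŷ = 15.5 + 5·5 = 40.5; e = 40.7 − 40.5 = 0.2
x=13: ŷ = 15.5 + 5·13 = 80.5; e = 83.7 − 80.5 = 3.2
x=15: ŷ = 15.5 + 5·15 = 90.5; e = 86.1 − 90.5 = -4.4
x=17: ŷ = 15.5 + 5·17 = 100.5; e = 101.9 − 100.5 = 1.4

-0.4, 0.2, 3.2, -4.4, 1.4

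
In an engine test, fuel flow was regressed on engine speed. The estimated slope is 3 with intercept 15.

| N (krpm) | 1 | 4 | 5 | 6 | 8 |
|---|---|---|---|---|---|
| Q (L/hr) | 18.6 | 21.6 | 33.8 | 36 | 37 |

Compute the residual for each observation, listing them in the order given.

0.6, -5.4, 3.8, 3, -2

N=1: ŷ = 15 + 3·1 = 18; e = 18.6 − 18 = 0.6
N=4: ŷ = 15 + 3·4 = 27; e = 21.6 − 27 = -5.4
N=5: ŷ = 15 + 3·5 = 30; e = 33.8 − 30 = 3.8
N=6: ŷ = 15 + 3·6 = 33; e = 36 − 33 = 3
N=8: ŷ = 15 + 3·8 = 39; e = 37 − 39 = -2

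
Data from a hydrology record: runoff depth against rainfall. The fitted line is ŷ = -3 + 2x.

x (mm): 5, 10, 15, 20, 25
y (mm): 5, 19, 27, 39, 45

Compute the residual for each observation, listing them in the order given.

-2, 2, 0, 2, -2

x=5: ŷ = -3 + 2·5 = 7; r = 5 − 7 = -2
x=10: ŷ = -3 + 2·10 = 17; r = 19 − 17 = 2
x=15: ŷ = -3 + 2·15 = 27; r = 27 − 27 = 0
x=20: ŷ = -3 + 2·20 = 37; r = 39 − 37 = 2
x=25: ŷ = -3 + 2·25 = 47; r = 45 − 47 = -2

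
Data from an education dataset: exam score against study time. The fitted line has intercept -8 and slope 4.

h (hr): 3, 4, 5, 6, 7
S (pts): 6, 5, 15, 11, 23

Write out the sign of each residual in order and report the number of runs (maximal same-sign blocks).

h=3: ŷ = -8 + 4·3 = 4; e = 6 − 4 = 2
h=4: ŷ = -8 + 4·4 = 8; e = 5 − 8 = -3
h=5: ŷ = -8 + 4·5 = 12; e = 15 − 12 = 3
h=6: ŷ = -8 + 4·6 = 16; e = 11 − 16 = -5
h=7: ŷ = -8 + 4·7 = 20; e = 23 − 20 = 3
Signs: + − + − +
Runs: +×1, −×1, +×1, −×1, +×1 → 5

5 runs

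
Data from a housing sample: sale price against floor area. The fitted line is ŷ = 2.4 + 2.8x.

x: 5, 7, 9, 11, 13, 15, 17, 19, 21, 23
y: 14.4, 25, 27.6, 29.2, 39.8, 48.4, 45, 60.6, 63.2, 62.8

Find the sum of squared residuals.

x=5: ŷ = 2.4 + 2.8·5 = 16.4; e = 14.4 − 16.4 = -2
x=7: ŷ = 2.4 + 2.8·7 = 22; e = 25 − 22 = 3
x=9: ŷ = 2.4 + 2.8·9 = 27.6; e = 27.6 − 27.6 = 0
x=11: ŷ = 2.4 + 2.8·11 = 33.2; e = 29.2 − 33.2 = -4
x=13: ŷ = 2.4 + 2.8·13 = 38.8; e = 39.8 − 38.8 = 1
x=15: ŷ = 2.4 + 2.8·15 = 44.4; e = 48.4 − 44.4 = 4
x=17: ŷ = 2.4 + 2.8·17 = 50; e = 45 − 50 = -5
x=19: ŷ = 2.4 + 2.8·19 = 55.6; e = 60.6 − 55.6 = 5
x=21: ŷ = 2.4 + 2.8·21 = 61.2; e = 63.2 − 61.2 = 2
x=23: ŷ = 2.4 + 2.8·23 = 66.8; e = 62.8 − 66.8 = -4
SSE = 4 + 9 + 0 + 16 + 1 + 16 + 25 + 25 + 4 + 16 = 116

SSE = 116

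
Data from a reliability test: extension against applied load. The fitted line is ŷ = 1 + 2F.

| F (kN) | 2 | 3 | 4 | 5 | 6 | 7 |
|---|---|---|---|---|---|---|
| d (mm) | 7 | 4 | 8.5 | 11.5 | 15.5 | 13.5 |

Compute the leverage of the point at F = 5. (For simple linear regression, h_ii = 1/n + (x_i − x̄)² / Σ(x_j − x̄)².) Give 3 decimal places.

F̄ = (2 + 3 + 4 + 5 + 6 + 7)/6 = 4.5
Σ(F − F̄)² = 6.25 + 2.25 + 0.25 + 0.25 + 2.25 + 6.25 = 17.5
h = 1/6 + (0.5)²/17.5 = 0.166667 + 0.0142857 = 0.181

h = 0.181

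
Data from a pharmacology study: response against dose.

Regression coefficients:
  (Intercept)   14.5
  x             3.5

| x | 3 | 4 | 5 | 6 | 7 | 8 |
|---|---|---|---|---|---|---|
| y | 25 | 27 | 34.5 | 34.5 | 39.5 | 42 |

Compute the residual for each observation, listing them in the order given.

x=3: ŷ = 14.5 + 3.5·3 = 25; r = 25 − 25 = 0
x=4: ŷ = 14.5 + 3.5·4 = 28.5; r = 27 − 28.5 = -1.5
x=5: ŷ = 14.5 + 3.5·5 = 32; r = 34.5 − 32 = 2.5
x=6: ŷ = 14.5 + 3.5·6 = 35.5; r = 34.5 − 35.5 = -1
x=7: ŷ = 14.5 + 3.5·7 = 39; r = 39.5 − 39 = 0.5
x=8: ŷ = 14.5 + 3.5·8 = 42.5; r = 42 − 42.5 = -0.5

0, -1.5, 2.5, -1, 0.5, -0.5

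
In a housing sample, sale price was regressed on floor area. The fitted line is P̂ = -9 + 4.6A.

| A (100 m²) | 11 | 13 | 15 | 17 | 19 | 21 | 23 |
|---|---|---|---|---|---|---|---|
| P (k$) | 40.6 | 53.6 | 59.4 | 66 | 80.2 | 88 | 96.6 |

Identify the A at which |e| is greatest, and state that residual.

A = 17, e = -3.2

A=11: P̂ = -9 + 4.6·11 = 41.6; e = 40.6 − 41.6 = -1
A=13: P̂ = -9 + 4.6·13 = 50.8; e = 53.6 − 50.8 = 2.8
A=15: P̂ = -9 + 4.6·15 = 60; e = 59.4 − 60 = -0.6
A=17: P̂ = -9 + 4.6·17 = 69.2; e = 66 − 69.2 = -3.2
A=19: P̂ = -9 + 4.6·19 = 78.4; e = 80.2 − 78.4 = 1.8
A=21: P̂ = -9 + 4.6·21 = 87.6; e = 88 − 87.6 = 0.4
A=23: P̂ = -9 + 4.6·23 = 96.8; e = 96.6 − 96.8 = -0.2
Largest |e| is 3.2 at A = 17, residual -3.2.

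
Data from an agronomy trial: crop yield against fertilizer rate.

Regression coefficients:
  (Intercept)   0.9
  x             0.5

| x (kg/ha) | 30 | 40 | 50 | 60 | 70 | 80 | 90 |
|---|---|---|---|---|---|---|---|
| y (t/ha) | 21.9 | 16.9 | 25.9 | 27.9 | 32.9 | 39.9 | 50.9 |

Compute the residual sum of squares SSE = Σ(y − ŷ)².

x=30: ŷ = 0.9 + 0.5·30 = 15.9; r = 21.9 − 15.9 = 6
x=40: ŷ = 0.9 + 0.5·40 = 20.9; r = 16.9 − 20.9 = -4
x=50: ŷ = 0.9 + 0.5·50 = 25.9; r = 25.9 − 25.9 = 0
x=60: ŷ = 0.9 + 0.5·60 = 30.9; r = 27.9 − 30.9 = -3
x=70: ŷ = 0.9 + 0.5·70 = 35.9; r = 32.9 − 35.9 = -3
x=80: ŷ = 0.9 + 0.5·80 = 40.9; r = 39.9 − 40.9 = -1
x=90: ŷ = 0.9 + 0.5·90 = 45.9; r = 50.9 − 45.9 = 5
SSE = 36 + 16 + 0 + 9 + 9 + 1 + 25 = 96

SSE = 96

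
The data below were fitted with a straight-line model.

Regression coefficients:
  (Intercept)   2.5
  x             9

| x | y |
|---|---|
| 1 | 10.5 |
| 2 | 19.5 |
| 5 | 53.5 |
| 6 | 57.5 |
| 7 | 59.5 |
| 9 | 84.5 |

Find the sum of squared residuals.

x=1: ŷ = 2.5 + 9·1 = 11.5; r = 10.5 − 11.5 = -1
x=2: ŷ = 2.5 + 9·2 = 20.5; r = 19.5 − 20.5 = -1
x=5: ŷ = 2.5 + 9·5 = 47.5; r = 53.5 − 47.5 = 6
x=6: ŷ = 2.5 + 9·6 = 56.5; r = 57.5 − 56.5 = 1
x=7: ŷ = 2.5 + 9·7 = 65.5; r = 59.5 − 65.5 = -6
x=9: ŷ = 2.5 + 9·9 = 83.5; r = 84.5 − 83.5 = 1
SSE = 1 + 1 + 36 + 1 + 36 + 1 = 76

SSE = 76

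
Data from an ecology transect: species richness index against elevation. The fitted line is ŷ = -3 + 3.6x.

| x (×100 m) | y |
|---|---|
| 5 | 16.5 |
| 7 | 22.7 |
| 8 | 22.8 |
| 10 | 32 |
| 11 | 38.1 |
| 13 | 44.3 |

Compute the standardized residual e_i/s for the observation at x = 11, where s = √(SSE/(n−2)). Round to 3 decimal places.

x=5: ŷ = -3 + 3.6·5 = 15; e = 16.5 − 15 = 1.5
x=7: ŷ = -3 + 3.6·7 = 22.2; e = 22.7 − 22.2 = 0.5
x=8: ŷ = -3 + 3.6·8 = 25.8; e = 22.8 − 25.8 = -3
x=10: ŷ = -3 + 3.6·10 = 33; e = 32 − 33 = -1
x=11: ŷ = -3 + 3.6·11 = 36.6; e = 38.1 − 36.6 = 1.5
x=13: ŷ = -3 + 3.6·13 = 43.8; e = 44.3 − 43.8 = 0.5
SSE = 2.25 + 0.25 + 9 + 1 + 2.25 + 0.25 = 15
s = √(15/4) = 1.93649
e/s = 1.5 / 1.93649 = 0.775

0.775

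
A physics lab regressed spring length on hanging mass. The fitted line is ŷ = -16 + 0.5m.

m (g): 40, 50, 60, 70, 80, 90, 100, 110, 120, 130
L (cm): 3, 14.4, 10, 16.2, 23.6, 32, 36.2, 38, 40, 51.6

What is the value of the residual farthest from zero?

m=40: ŷ = -16 + 0.5·40 = 4; r = 3 − 4 = -1
m=50: ŷ = -16 + 0.5·50 = 9; r = 14.4 − 9 = 5.4
m=60: ŷ = -16 + 0.5·60 = 14; r = 10 − 14 = -4
m=70: ŷ = -16 + 0.5·70 = 19; r = 16.2 − 19 = -2.8
m=80: ŷ = -16 + 0.5·80 = 24; r = 23.6 − 24 = -0.4
m=90: ŷ = -16 + 0.5·90 = 29; r = 32 − 29 = 3
m=100: ŷ = -16 + 0.5·100 = 34; r = 36.2 − 34 = 2.2
m=110: ŷ = -16 + 0.5·110 = 39; r = 38 − 39 = -1
m=120: ŷ = -16 + 0.5·120 = 44; r = 40 − 44 = -4
m=130: ŷ = -16 + 0.5·130 = 49; r = 51.6 − 49 = 2.6
Largest |r| is 5.4 at m = 50, residual 5.4.

r = 5.4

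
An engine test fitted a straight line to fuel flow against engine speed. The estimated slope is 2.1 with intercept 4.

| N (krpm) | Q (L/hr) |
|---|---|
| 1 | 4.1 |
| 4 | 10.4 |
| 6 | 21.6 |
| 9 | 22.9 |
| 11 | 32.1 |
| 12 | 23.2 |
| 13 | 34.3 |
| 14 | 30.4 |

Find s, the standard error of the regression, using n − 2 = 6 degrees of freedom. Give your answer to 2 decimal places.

s = 4.32

N=1: ŷ = 4 + 2.1·1 = 6.1; e = 4.1 − 6.1 = -2
N=4: ŷ = 4 + 2.1·4 = 12.4; e = 10.4 − 12.4 = -2
N=6: ŷ = 4 + 2.1·6 = 16.6; e = 21.6 − 16.6 = 5
N=9: ŷ = 4 + 2.1·9 = 22.9; e = 22.9 − 22.9 = 0
N=11: ŷ = 4 + 2.1·11 = 27.1; e = 32.1 − 27.1 = 5
N=12: ŷ = 4 + 2.1·12 = 29.2; e = 23.2 − 29.2 = -6
N=13: ŷ = 4 + 2.1·13 = 31.3; e = 34.3 − 31.3 = 3
N=14: ŷ = 4 + 2.1·14 = 33.4; e = 30.4 − 33.4 = -3
SSE = 4 + 4 + 25 + 0 + 25 + 36 + 9 + 9 = 112
s = √(112/6) = √18.6667 ≈ 4.32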